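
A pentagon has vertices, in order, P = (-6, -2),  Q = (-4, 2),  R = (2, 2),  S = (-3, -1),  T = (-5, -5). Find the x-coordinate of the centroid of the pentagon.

-60/19

Apply the shoelace formula. First the cross-terms c_i = x_i·y_{i+1} − x_{i+1}·y_i:
  -20, -12, 4, 10, -20  ⇒  2A = -38, A = -19.
Then Σ (x_i + x_{i+1})·c_i = 360, so x̄ = 360 / (6·(-19)) = -60/19.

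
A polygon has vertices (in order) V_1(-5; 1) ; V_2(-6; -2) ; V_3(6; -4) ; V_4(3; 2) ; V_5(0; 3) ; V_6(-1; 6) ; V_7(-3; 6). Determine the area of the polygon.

V_1→V_2: (-5)(-2) − (-6)(1) = 16
V_2→V_3: (-6)(-4) − (6)(-2) = 36
V_3→V_4: (6)(2) − (3)(-4) = 24
V_4→V_5: (3)(3) − (0)(2) = 9
V_5→V_6: (0)(6) − (-1)(3) = 3
V_6→V_7: (-1)(6) − (-3)(6) = 12
V_7→V_1: (-3)(1) − (-5)(6) = 27
Σ = 127
Area = |Σ|/2 = 63.5.

63.5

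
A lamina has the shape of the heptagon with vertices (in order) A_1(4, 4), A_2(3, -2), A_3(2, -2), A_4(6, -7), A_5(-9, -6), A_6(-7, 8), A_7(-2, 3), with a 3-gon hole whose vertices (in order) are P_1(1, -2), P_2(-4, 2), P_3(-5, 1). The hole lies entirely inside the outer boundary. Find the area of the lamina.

Outer boundary:
Apply Gauss's area formula: 2A = Σ (x_i·y_{i+1} − x_{i+1}·y_i), indices taken mod 7.
Σ = (-20) + (-2) + (-2) + (-99) + (-114) + (-5) + (-20) = -262
Area = |Σ|/2 = 131.
Hole:
Σ = (-6) + (6) + (9) = 9
Area = |Σ|/2 = 4.5.
Net area = 131 − 4.5 = 126.5.

126.5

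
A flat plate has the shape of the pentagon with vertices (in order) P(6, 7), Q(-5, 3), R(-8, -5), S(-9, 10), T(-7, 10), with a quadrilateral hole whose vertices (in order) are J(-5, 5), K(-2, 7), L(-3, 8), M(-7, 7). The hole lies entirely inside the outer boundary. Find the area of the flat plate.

68.5

Outer boundary:
Apply Gauss's area formula: 2A = Σ (x_i·y_{i+1} − x_{i+1}·y_i), indices taken mod 5.
Cross-terms: 53, 49, -125, -20, -109  ⇒  Σ = -152
Area = |Σ|/2 = 76.
Hole:
Apply the shoelace formula: 2A = Σ (x_i·y_{i+1} − x_{i+1}·y_i), indices taken mod 4.
Σ = (-25) + (5) + (35) + (0) = 15
Area = |Σ|/2 = 7.5.
Net area = 76 − 7.5 = 68.5.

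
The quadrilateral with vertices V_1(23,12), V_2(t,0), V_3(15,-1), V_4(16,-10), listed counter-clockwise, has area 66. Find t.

The doubled signed area Σ (x_i y_{i+1} − x_{i+1} y_i) is linear in t.
With t=0 it equals 288; the coefficient of t is -13 (from the two edges through V_2).
So -13·t + 288 = 2·66 = 132 ⇒ t = 12.

12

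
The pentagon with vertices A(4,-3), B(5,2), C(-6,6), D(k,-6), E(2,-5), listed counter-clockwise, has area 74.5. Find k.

-2

The doubled signed area Σ (x_i y_{i+1} − x_{i+1} y_i) is linear in k.
With k=0 it equals 127; the coefficient of k is -11 (from the two edges through D).
So -11·k + 127 = 2·74.5 = 149 ⇒ k = -2.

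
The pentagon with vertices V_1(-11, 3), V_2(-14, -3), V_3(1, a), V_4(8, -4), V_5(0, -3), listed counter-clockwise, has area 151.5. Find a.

Write out the shoelace sum; only the two edges meeting at V_3 involve a:
2·Area = [((-14)·a − 1·(-3)) + (1·(-4) − 8·a)] + 18
       = -22·a + 17 = 303
⇒ a = -13.

-13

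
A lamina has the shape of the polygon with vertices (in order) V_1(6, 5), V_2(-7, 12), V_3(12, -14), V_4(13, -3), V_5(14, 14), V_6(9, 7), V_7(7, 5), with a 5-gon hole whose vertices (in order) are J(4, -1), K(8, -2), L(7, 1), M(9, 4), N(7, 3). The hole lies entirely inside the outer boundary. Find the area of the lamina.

191.5

Outer boundary:
Cross-terms: 107, -46, 146, 224, -28, -4, 5  ⇒  Σ = 404
Area = |Σ|/2 = 202.
Hole:
Apply Gauss's area formula: 2A = Σ (x_i·y_{i+1} − x_{i+1}·y_i), indices taken mod 5.
J→K: (4)(-2) − (8)(-1) = 0
K→L: (8)(1) − (7)(-2) = 22
L→M: (7)(4) − (9)(1) = 19
M→N: (9)(3) − (7)(4) = -1
N→J: (7)(-1) − (4)(3) = -19
Σ = 21
Area = |Σ|/2 = 10.5.
Net area = 202 − 10.5 = 191.5.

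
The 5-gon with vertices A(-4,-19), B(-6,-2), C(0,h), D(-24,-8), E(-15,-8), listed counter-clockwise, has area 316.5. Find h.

The doubled signed area Σ (x_i y_{i+1} − x_{i+1} y_i) is linear in h.
With h=0 it equals 219; the coefficient of h is 18 (from the two edges through C).
So 18·h + 219 = 2·316.5 = 633 ⇒ h = 23.

23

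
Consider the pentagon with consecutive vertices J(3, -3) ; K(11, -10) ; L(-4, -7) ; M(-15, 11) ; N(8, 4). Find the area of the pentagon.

223.5

Σ = (3) + (-117) + (-149) + (-148) + (-36) = -447
Area = |Σ|/2 = 223.5.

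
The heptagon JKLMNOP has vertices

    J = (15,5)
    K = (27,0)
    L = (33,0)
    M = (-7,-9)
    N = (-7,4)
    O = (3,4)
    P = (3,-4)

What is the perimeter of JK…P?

106

|JK| = √((12)² + (-5)²) = √169 = 13
|KL| = √((6)² + (0)²) = √36 = 6
|LM| = √((-40)² + (-9)²) = √1681 = 41
|MN| = √((0)² + (13)²) = √169 = 13
|NO| = √((10)² + (0)²) = √100 = 10
|OP| = √((0)² + (-8)²) = √64 = 8
|PJ| = √((12)² + (9)²) = √225 = 15
Perimeter = 13 + 6 + 41 + 13 + 10 + 8 + 15 = 106.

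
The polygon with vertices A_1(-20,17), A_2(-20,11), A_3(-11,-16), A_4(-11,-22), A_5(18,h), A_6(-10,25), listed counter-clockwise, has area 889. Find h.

Write out the shoelace sum; only the two edges meeting at A_5 involve h:
2·Area = [((-11)·h − 18·(-22)) + (18·25 − (-10)·h)] + 957
       = -1·h + 1803 = 1778
⇒ h = 25.

25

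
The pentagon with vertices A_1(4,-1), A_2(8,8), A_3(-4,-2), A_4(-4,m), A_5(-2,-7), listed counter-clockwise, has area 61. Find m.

Write out the shoelace sum; only the two edges meeting at A_4 involve m:
2·Area = [((-4)·m − (-4)·(-2)) + ((-4)·(-7) − (-2)·m)] + 86
       = -2·m + 106 = 122
⇒ m = -8.

-8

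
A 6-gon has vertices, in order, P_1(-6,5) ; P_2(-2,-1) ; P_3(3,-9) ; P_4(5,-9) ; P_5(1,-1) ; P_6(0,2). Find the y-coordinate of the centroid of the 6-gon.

Apply the surveyor's formula. First the cross-terms c_i = x_i·y_{i+1} − x_{i+1}·y_i:
  16, 21, 18, 4, 2, 12  ⇒  2A = 73, A = 36.5.
Then Σ (y_i + y_{i+1})·c_i = -424, so ȳ = -424 / (6·36.5) = -424/219.

-424/219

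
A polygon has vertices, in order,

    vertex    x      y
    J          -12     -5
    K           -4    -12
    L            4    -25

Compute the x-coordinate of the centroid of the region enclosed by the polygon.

-4

Apply the surveyor's formula. First the cross-terms c_i = x_i·y_{i+1} − x_{i+1}·y_i:
  124, 148, -320  ⇒  2A = -48, A = -24.
Then Σ (x_i + x_{i+1})·c_i = 576, so x̄ = 576 / (6·(-24)) = -4.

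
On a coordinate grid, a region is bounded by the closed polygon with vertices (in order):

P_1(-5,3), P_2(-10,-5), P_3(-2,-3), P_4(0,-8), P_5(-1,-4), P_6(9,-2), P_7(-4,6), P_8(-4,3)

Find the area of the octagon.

Σ = (55) + (20) + (16) + (-8) + (38) + (46) + (12) + (3) = 182
Area = |Σ|/2 = 91.

91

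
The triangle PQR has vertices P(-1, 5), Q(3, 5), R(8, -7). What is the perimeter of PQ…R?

32

|PQ| = √((4)² + (0)²) = √16 = 4
|QR| = √((5)² + (-12)²) = √169 = 13
|RP| = √((-9)² + (12)²) = √225 = 15
Perimeter = 4 + 13 + 15 = 32.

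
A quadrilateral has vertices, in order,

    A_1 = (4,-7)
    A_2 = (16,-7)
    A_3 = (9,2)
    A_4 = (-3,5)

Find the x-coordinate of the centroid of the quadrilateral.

Apply the shoelace formula. First the cross-terms c_i = x_i·y_{i+1} − x_{i+1}·y_i:
  84, 95, 51, 1  ⇒  2A = 231, A = 115.5.
Then Σ (x_i + x_{i+1})·c_i = 4362, so x̄ = 4362 / (6·115.5) = 1454/231.

1454/231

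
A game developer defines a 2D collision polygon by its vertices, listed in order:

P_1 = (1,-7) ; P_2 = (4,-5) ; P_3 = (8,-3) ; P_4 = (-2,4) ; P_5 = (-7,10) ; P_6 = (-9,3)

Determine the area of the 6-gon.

Σ = (23) + (28) + (26) + (8) + (69) + (60) = 214
Area = |Σ|/2 = 107.

107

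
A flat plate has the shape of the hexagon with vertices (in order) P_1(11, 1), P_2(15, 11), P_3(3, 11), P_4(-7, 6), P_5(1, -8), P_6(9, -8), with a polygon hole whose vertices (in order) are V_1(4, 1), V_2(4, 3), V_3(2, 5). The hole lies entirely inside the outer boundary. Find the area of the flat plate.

270

Outer boundary:
Σ = (106) + (132) + (95) + (50) + (64) + (97) = 544
Area = |Σ|/2 = 272.
Hole:
Cross-terms: 8, 14, -18  ⇒  Σ = 4
Area = |Σ|/2 = 2.
Net area = 272 − 2 = 270.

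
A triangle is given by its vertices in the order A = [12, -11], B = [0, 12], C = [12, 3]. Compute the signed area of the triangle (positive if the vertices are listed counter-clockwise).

-84

A→B: (12)(12) − (0)(-11) = 144
B→C: (0)(3) − (12)(12) = -144
C→A: (12)(-11) − (12)(3) = -168
Σ = -168
Signed area = Σ/2 = -84 (negative ⇒ clockwise traversal).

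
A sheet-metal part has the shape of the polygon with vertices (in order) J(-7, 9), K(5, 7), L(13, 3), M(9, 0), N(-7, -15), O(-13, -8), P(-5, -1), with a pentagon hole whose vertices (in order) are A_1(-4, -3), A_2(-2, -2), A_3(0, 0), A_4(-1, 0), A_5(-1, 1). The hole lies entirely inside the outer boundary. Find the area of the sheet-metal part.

271

Outer boundary:
Cross-terms: -94, -76, -27, -135, -139, -27, -52  ⇒  Σ = -550
Area = |Σ|/2 = 275.
Hole:
Apply the shoelace (surveyor's) formula: 2A = Σ (x_i·y_{i+1} − x_{i+1}·y_i), indices taken mod 5.
A_1→A_2: (-4)(-2) − (-2)(-3) = 2
A_2→A_3: (-2)(0) − (0)(-2) = 0
A_3→A_4: (0)(0) − (-1)(0) = 0
A_4→A_5: (-1)(1) − (-1)(0) = -1
A_5→A_1: (-1)(-3) − (-4)(1) = 7
Σ = 8
Area = |Σ|/2 = 4.
Net area = 275 − 4 = 271.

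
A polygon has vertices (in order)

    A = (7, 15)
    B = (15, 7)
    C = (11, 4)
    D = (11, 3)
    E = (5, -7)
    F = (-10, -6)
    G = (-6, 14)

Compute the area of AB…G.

A→B: (7)(7) − (15)(15) = -176
B→C: (15)(4) − (11)(7) = -17
C→D: (11)(3) − (11)(4) = -11
D→E: (11)(-7) − (5)(3) = -92
E→F: (5)(-6) − (-10)(-7) = -100
F→G: (-10)(14) − (-6)(-6) = -176
G→A: (-6)(15) − (7)(14) = -188
Σ = -760
Area = |Σ|/2 = 380.

380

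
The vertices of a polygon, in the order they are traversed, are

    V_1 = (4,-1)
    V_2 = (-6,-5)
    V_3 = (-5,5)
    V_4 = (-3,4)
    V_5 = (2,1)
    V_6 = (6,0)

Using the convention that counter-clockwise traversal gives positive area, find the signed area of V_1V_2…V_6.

Cross-terms: -26, -55, -5, -11, -6, -6  ⇒  Σ = -109
Signed area = Σ/2 = -54.5 (negative ⇒ clockwise traversal).

-54.5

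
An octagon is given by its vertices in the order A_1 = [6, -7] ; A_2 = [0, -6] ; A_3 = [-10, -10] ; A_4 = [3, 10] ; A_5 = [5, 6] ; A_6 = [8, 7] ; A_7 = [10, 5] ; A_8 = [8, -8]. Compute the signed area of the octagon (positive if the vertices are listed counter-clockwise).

Apply the shoelace (surveyor's) formula: 2A = Σ (x_i·y_{i+1} − x_{i+1}·y_i), indices taken mod 8.
Cross-terms: -36, -60, -70, -32, -13, -30, -120, -8  ⇒  Σ = -369
Signed area = Σ/2 = -184.5 (negative ⇒ clockwise traversal).

-184.5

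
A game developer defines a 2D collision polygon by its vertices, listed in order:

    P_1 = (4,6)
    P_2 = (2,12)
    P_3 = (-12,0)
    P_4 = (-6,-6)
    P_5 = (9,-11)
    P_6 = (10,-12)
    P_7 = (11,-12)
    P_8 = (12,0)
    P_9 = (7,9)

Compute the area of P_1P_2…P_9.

322

Σ = (36) + (144) + (72) + (120) + (2) + (12) + (144) + (108) + (6) = 644
Area = |Σ|/2 = 322.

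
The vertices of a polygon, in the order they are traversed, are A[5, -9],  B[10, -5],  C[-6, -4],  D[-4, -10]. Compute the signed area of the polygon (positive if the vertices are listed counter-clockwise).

62.5

Apply the surveyor's formula: 2A = Σ (x_i·y_{i+1} − x_{i+1}·y_i), indices taken mod 4.
Σ = (65) + (-70) + (44) + (86) = 125
Signed area = Σ/2 = 62.5 (positive ⇒ counter-clockwise traversal).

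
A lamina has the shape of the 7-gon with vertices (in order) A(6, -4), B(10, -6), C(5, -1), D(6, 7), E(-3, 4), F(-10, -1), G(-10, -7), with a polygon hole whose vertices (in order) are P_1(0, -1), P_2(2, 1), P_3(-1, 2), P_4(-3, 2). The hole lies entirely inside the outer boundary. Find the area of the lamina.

Outer boundary:
Apply Gauss's area formula: 2A = Σ (x_i·y_{i+1} − x_{i+1}·y_i), indices taken mod 7.
Σ = (4) + (20) + (41) + (45) + (43) + (60) + (82) = 295
Area = |Σ|/2 = 147.5.
Hole:
Apply the shoelace formula: 2A = Σ (x_i·y_{i+1} − x_{i+1}·y_i), indices taken mod 4.
P_1→P_2: (0)(1) − (2)(-1) = 2
P_2→P_3: (2)(2) − (-1)(1) = 5
P_3→P_4: (-1)(2) − (-3)(2) = 4
P_4→P_1: (-3)(-1) − (0)(2) = 3
Σ = 14
Area = |Σ|/2 = 7.
Net area = 147.5 − 7 = 140.5.

140.5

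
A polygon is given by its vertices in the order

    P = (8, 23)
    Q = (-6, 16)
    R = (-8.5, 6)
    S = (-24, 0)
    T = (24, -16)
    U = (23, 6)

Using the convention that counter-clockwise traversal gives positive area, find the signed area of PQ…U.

943.5

Σ = (266) + (100) + (144) + (384) + (512) + (481) = 1887
Signed area = Σ/2 = 943.5 (positive ⇒ counter-clockwise traversal).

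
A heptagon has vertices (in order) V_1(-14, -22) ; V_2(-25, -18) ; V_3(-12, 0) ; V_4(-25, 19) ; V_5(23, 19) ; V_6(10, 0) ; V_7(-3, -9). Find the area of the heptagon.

Σ = (-298) + (-216) + (-228) + (-912) + (-190) + (-90) + (-60) = -1994
Area = |Σ|/2 = 997.

997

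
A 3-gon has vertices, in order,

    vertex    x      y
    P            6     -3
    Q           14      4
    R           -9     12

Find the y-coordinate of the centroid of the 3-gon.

Apply the surveyor's formula. First the cross-terms c_i = x_i·y_{i+1} − x_{i+1}·y_i:
  66, 204, -45  ⇒  2A = 225, A = 112.5.
Then Σ (y_i + y_{i+1})·c_i = 2925, so ȳ = 2925 / (6·112.5) = 13/3.

13/3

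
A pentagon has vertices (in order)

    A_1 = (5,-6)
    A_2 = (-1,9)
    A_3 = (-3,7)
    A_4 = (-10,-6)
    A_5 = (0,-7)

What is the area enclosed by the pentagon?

126

Cross-terms: 39, 20, 88, 70, 35  ⇒  Σ = 252
Area = |Σ|/2 = 126.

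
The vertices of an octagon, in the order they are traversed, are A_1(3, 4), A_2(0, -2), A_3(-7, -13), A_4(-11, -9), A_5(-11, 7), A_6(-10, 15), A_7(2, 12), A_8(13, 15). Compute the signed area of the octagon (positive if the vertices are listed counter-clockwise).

-320

Apply the shoelace (surveyor's) formula: 2A = Σ (x_i·y_{i+1} − x_{i+1}·y_i), indices taken mod 8.
Σ = (-6) + (-14) + (-80) + (-176) + (-95) + (-150) + (-126) + (7) = -640
Signed area = Σ/2 = -320 (negative ⇒ clockwise traversal).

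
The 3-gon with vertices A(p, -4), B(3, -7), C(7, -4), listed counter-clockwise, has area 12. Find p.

-1

Write out the shoelace sum; only the two edges meeting at A involve p:
2·Area = [(7·(-4) − p·(-4)) + (p·(-7) − 3·(-4))] + 37
       = -3·p + 21 = 24
⇒ p = -1.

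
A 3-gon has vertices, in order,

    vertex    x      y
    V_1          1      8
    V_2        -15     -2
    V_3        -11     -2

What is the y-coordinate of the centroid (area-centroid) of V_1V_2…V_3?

Apply the shoelace (surveyor's) formula. First the cross-terms c_i = x_i·y_{i+1} − x_{i+1}·y_i:
  118, 8, -86  ⇒  2A = 40, A = 20.
Then Σ (y_i + y_{i+1})·c_i = 160, so ȳ = 160 / (6·20) = 4/3.

4/3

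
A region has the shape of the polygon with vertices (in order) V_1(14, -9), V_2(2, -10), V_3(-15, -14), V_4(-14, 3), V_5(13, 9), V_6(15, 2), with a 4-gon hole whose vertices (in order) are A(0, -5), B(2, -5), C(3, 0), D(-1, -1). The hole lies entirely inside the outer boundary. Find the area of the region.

475.5

Outer boundary:
Apply Gauss's area formula: 2A = Σ (x_i·y_{i+1} − x_{i+1}·y_i), indices taken mod 6.
V_1→V_2: (14)(-10) − (2)(-9) = -122
V_2→V_3: (2)(-14) − (-15)(-10) = -178
V_3→V_4: (-15)(3) − (-14)(-14) = -241
V_4→V_5: (-14)(9) − (13)(3) = -165
V_5→V_6: (13)(2) − (15)(9) = -109
V_6→V_1: (15)(-9) − (14)(2) = -163
Σ = -978
Area = |Σ|/2 = 489.
Hole:
A→B: (0)(-5) − (2)(-5) = 10
B→C: (2)(0) − (3)(-5) = 15
C→D: (3)(-1) − (-1)(0) = -3
D→A: (-1)(-5) − (0)(-1) = 5
Σ = 27
Area = |Σ|/2 = 13.5.
Net area = 489 − 13.5 = 475.5.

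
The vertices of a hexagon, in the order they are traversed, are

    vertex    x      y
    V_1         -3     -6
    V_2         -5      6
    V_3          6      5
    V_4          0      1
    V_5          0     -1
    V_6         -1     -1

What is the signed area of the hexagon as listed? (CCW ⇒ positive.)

-50.5

V_1→V_2: (-3)(6) − (-5)(-6) = -48
V_2→V_3: (-5)(5) − (6)(6) = -61
V_3→V_4: (6)(1) − (0)(5) = 6
V_4→V_5: (0)(-1) − (0)(1) = 0
V_5→V_6: (0)(-1) − (-1)(-1) = -1
V_6→V_1: (-1)(-6) − (-3)(-1) = 3
Σ = -101
Signed area = Σ/2 = -50.5 (negative ⇒ clockwise traversal).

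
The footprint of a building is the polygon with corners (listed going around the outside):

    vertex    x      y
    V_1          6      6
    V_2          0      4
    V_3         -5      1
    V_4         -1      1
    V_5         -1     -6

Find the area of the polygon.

Apply the shoelace (surveyor's) formula: 2A = Σ (x_i·y_{i+1} − x_{i+1}·y_i), indices taken mod 5.
Cross-terms: 24, 20, -4, 7, 30  ⇒  Σ = 77
Area = |Σ|/2 = 38.5.

38.5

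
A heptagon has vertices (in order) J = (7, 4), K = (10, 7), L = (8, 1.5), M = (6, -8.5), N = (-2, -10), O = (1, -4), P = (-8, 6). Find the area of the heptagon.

Apply the surveyor's formula: 2A = Σ (x_i·y_{i+1} − x_{i+1}·y_i), indices taken mod 7.
Σ = (9) + (-41) + (-77) + (-77) + (18) + (-26) + (-74) = -268
Area = |Σ|/2 = 134.

134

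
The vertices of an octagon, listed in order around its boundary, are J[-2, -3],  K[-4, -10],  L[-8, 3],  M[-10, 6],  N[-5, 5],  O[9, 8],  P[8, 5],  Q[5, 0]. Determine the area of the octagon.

133

Apply Gauss's area formula: 2A = Σ (x_i·y_{i+1} − x_{i+1}·y_i), indices taken mod 8.
J→K: (-2)(-10) − (-4)(-3) = 8
K→L: (-4)(3) − (-8)(-10) = -92
L→M: (-8)(6) − (-10)(3) = -18
M→N: (-10)(5) − (-5)(6) = -20
N→O: (-5)(8) − (9)(5) = -85
O→P: (9)(5) − (8)(8) = -19
P→Q: (8)(0) − (5)(5) = -25
Q→J: (5)(-3) − (-2)(0) = -15
Σ = -266
Area = |Σ|/2 = 133.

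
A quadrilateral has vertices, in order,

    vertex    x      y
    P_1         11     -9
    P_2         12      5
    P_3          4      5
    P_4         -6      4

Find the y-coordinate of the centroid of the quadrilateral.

16/111

Apply the surveyor's formula. First the cross-terms c_i = x_i·y_{i+1} − x_{i+1}·y_i:
  163, 40, 46, 10  ⇒  2A = 259, A = 129.5.
Then Σ (y_i + y_{i+1})·c_i = 112, so ȳ = 112 / (6·129.5) = 16/111.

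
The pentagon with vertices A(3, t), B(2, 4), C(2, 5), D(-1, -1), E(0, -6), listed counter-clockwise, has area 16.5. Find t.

Write out the shoelace sum; only the two edges meeting at A involve t:
2·Area = [(0·t − 3·(-6)) + (3·4 − 2·t)] + 11
       = -2·t + 41 = 33
⇒ t = 4.

4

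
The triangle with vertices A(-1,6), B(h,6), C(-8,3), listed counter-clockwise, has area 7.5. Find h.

The doubled signed area Σ (x_i y_{i+1} − x_{i+1} y_i) is linear in h.
With h=0 it equals -3; the coefficient of h is -3 (from the two edges through B).
So -3·h + -3 = 2·7.5 = 15 ⇒ h = -6.

-6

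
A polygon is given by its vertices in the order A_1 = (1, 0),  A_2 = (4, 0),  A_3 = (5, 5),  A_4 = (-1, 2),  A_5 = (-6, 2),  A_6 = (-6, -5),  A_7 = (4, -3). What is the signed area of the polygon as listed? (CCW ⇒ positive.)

64

Σ = (0) + (20) + (15) + (10) + (42) + (38) + (3) = 128
Signed area = Σ/2 = 64 (positive ⇒ counter-clockwise traversal).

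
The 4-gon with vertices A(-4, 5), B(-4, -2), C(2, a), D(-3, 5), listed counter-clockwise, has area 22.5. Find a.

2

Write out the shoelace sum; only the two edges meeting at C involve a:
2·Area = [((-4)·a − 2·(-2)) + (2·5 − (-3)·a)] + 33
       = -1·a + 47 = 45
⇒ a = 2.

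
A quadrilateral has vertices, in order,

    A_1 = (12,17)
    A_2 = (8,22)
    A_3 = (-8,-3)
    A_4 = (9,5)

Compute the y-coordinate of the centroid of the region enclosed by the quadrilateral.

55/6

Apply the surveyor's formula. First the cross-terms c_i = x_i·y_{i+1} − x_{i+1}·y_i:
  128, 152, -13, 93  ⇒  2A = 360, A = 180.
Then Σ (y_i + y_{i+1})·c_i = 9900, so ȳ = 9900 / (6·180) = 55/6.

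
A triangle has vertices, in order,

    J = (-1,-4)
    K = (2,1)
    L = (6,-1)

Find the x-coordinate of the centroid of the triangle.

7/3

Apply the shoelace (surveyor's) formula. First the cross-terms c_i = x_i·y_{i+1} − x_{i+1}·y_i:
  7, -8, -25  ⇒  2A = -26, A = -13.
Then Σ (x_i + x_{i+1})·c_i = -182, so x̄ = -182 / (6·(-13)) = 7/3.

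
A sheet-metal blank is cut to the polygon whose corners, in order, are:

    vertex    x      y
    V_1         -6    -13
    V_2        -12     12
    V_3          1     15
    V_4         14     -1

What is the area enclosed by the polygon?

Apply Gauss's area formula: 2A = Σ (x_i·y_{i+1} − x_{i+1}·y_i), indices taken mod 4.
Cross-terms: -228, -192, -211, -188  ⇒  Σ = -819
Area = |Σ|/2 = 409.5.

409.5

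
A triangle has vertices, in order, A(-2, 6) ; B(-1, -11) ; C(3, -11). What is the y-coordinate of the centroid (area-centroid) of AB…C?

Apply Gauss's area formula. First the cross-terms c_i = x_i·y_{i+1} − x_{i+1}·y_i:
  28, 44, -4  ⇒  2A = 68, A = 34.
Then Σ (y_i + y_{i+1})·c_i = -1088, so ȳ = -1088 / (6·34) = -16/3.

-16/3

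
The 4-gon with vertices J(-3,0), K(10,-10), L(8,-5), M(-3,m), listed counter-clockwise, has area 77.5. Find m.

10

The doubled signed area Σ (x_i y_{i+1} − x_{i+1} y_i) is linear in m.
With m=0 it equals 45; the coefficient of m is 11 (from the two edges through M).
So 11·m + 45 = 2·77.5 = 155 ⇒ m = 10.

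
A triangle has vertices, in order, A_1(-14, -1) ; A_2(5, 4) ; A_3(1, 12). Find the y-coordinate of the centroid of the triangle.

Apply Gauss's area formula. First the cross-terms c_i = x_i·y_{i+1} − x_{i+1}·y_i:
  -51, 56, 167  ⇒  2A = 172, A = 86.
Then Σ (y_i + y_{i+1})·c_i = 2580, so ȳ = 2580 / (6·86) = 5.

5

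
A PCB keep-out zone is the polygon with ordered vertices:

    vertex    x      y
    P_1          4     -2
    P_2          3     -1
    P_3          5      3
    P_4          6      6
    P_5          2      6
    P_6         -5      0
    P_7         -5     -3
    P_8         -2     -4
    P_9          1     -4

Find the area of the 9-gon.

Apply the shoelace (surveyor's) formula: 2A = Σ (x_i·y_{i+1} − x_{i+1}·y_i), indices taken mod 9.
Cross-terms: 2, 14, 12, 24, 30, 15, 14, 12, 14  ⇒  Σ = 137
Area = |Σ|/2 = 68.5.

68.5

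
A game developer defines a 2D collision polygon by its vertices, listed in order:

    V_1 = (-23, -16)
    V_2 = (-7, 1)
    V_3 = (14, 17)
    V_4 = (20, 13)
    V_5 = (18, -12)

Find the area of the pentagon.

732

Apply the shoelace formula: 2A = Σ (x_i·y_{i+1} − x_{i+1}·y_i), indices taken mod 5.
Cross-terms: -135, -133, -158, -474, -564  ⇒  Σ = -1464
Area = |Σ|/2 = 732.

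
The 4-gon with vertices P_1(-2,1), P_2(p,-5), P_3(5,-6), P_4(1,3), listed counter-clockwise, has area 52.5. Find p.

-6

The doubled signed area Σ (x_i y_{i+1} − x_{i+1} y_i) is linear in p.
With p=0 it equals 63; the coefficient of p is -7 (from the two edges through P_2).
So -7·p + 63 = 2·52.5 = 105 ⇒ p = -6.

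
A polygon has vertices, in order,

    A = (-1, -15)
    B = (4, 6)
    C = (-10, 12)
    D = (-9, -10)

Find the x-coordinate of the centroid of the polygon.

-632/165

Apply the shoelace formula. First the cross-terms c_i = x_i·y_{i+1} − x_{i+1}·y_i:
  54, 108, 208, 125  ⇒  2A = 495, A = 247.5.
Then Σ (x_i + x_{i+1})·c_i = -5688, so x̄ = -5688 / (6·247.5) = -632/165.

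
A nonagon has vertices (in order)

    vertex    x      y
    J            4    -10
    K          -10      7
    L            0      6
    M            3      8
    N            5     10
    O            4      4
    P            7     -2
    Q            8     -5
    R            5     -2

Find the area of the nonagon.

Cross-terms: -72, -60, -18, -10, -20, -36, -19, 9, -42  ⇒  Σ = -268
Area = |Σ|/2 = 134.

134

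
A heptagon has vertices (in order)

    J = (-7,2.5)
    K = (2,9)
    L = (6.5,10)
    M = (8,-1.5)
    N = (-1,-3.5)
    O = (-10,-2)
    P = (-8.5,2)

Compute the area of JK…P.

Cross-terms: -68, -38.5, -89.75, -29.5, -33, -37, -7.25  ⇒  Σ = -303
Area = |Σ|/2 = 151.5.

151.5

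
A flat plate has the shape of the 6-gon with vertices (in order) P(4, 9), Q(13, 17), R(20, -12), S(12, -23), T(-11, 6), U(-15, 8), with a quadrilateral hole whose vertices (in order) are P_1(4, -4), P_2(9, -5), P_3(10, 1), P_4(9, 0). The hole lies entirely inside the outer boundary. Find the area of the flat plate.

Outer boundary:
Σ = (-49) + (-496) + (-316) + (-181) + (2) + (-167) = -1207
Area = |Σ|/2 = 603.5.
Hole:
Apply Gauss's area formula: 2A = Σ (x_i·y_{i+1} − x_{i+1}·y_i), indices taken mod 4.
P_1→P_2: (4)(-5) − (9)(-4) = 16
P_2→P_3: (9)(1) − (10)(-5) = 59
P_3→P_4: (10)(0) − (9)(1) = -9
P_4→P_1: (9)(-4) − (4)(0) = -36
Σ = 30
Area = |Σ|/2 = 15.
Net area = 603.5 − 15 = 588.5.

588.5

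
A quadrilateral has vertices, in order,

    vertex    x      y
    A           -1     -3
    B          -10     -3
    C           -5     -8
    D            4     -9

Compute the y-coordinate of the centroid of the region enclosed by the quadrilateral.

Apply the shoelace (surveyor's) formula. First the cross-terms c_i = x_i·y_{i+1} − x_{i+1}·y_i:
  -27, 65, 77, -21  ⇒  2A = 94, A = 47.
Then Σ (y_i + y_{i+1})·c_i = -1610, so ȳ = -1610 / (6·47) = -805/141.

-805/141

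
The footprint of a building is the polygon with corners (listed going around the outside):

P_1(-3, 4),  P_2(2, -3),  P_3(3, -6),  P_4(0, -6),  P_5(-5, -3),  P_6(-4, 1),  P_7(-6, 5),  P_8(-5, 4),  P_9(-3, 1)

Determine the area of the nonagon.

Σ = (1) + (-3) + (-18) + (-30) + (-17) + (-14) + (1) + (7) + (-9) = -82
Area = |Σ|/2 = 41.

41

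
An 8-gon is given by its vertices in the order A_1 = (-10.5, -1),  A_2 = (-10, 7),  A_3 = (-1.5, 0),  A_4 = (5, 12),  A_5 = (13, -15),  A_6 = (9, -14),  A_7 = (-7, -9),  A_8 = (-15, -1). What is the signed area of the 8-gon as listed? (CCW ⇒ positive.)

A_1→A_2: (-10.5)(7) − (-10)(-1) = -83.5
A_2→A_3: (-10)(0) − (-1.5)(7) = 10.5
A_3→A_4: (-1.5)(12) − (5)(0) = -18
A_4→A_5: (5)(-15) − (13)(12) = -231
A_5→A_6: (13)(-14) − (9)(-15) = -47
A_6→A_7: (9)(-9) − (-7)(-14) = -179
A_7→A_8: (-7)(-1) − (-15)(-9) = -128
A_8→A_1: (-15)(-1) − (-10.5)(-1) = 4.5
Σ = -671.5
Signed area = Σ/2 = -335.75 (negative ⇒ clockwise traversal).

-335.75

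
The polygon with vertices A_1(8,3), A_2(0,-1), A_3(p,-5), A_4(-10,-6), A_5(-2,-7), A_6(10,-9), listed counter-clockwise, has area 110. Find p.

The doubled signed area Σ (x_i y_{i+1} − x_{i+1} y_i) is linear in p.
With p=0 it equals 190; the coefficient of p is -5 (from the two edges through A_3).
So -5·p + 190 = 2·110 = 220 ⇒ p = -6.

-6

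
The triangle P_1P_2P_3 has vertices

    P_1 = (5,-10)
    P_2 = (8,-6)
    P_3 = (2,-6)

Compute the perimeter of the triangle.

|P_1P_2| = √((3)² + (4)²) = √25 = 5
|P_2P_3| = √((-6)² + (0)²) = √36 = 6
|P_3P_1| = √((3)² + (-4)²) = √25 = 5
Perimeter = 5 + 6 + 5 = 16.

16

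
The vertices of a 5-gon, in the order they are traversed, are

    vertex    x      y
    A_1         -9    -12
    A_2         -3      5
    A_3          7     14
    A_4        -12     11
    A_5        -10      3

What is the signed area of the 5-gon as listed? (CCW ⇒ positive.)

154

Σ = (-81) + (-77) + (245) + (74) + (147) = 308
Signed area = Σ/2 = 154 (positive ⇒ counter-clockwise traversal).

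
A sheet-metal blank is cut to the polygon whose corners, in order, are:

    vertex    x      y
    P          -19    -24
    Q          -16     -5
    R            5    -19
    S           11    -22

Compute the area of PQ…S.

271.5

Apply the shoelace (surveyor's) formula: 2A = Σ (x_i·y_{i+1} − x_{i+1}·y_i), indices taken mod 4.
Cross-terms: -289, 329, 99, -682  ⇒  Σ = -543
Area = |Σ|/2 = 271.5.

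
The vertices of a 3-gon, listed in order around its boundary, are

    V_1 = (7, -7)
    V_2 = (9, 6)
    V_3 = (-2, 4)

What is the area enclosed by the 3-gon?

69.5

Apply Gauss's area formula: 2A = Σ (x_i·y_{i+1} − x_{i+1}·y_i), indices taken mod 3.
V_1→V_2: (7)(6) − (9)(-7) = 105
V_2→V_3: (9)(4) − (-2)(6) = 48
V_3→V_1: (-2)(-7) − (7)(4) = -14
Σ = 139
Area = |Σ|/2 = 69.5.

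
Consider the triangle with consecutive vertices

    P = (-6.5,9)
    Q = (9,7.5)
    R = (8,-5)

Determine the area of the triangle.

97.625

Apply the surveyor's formula: 2A = Σ (x_i·y_{i+1} − x_{i+1}·y_i), indices taken mod 3.
Σ = (-129.75) + (-105) + (39.5) = -195.25
Area = |Σ|/2 = 97.625.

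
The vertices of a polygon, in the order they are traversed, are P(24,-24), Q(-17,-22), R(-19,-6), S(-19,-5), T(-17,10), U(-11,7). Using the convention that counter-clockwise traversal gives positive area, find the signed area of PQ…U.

-729.5

Apply the shoelace (surveyor's) formula: 2A = Σ (x_i·y_{i+1} − x_{i+1}·y_i), indices taken mod 6.
Σ = (-936) + (-316) + (-19) + (-275) + (-9) + (96) = -1459
Signed area = Σ/2 = -729.5 (negative ⇒ clockwise traversal).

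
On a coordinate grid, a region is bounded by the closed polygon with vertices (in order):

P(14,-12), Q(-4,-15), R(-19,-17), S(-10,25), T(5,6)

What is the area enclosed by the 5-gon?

724.5

Apply the surveyor's formula: 2A = Σ (x_i·y_{i+1} − x_{i+1}·y_i), indices taken mod 5.
Σ = (-258) + (-217) + (-645) + (-185) + (-144) = -1449
Area = |Σ|/2 = 724.5.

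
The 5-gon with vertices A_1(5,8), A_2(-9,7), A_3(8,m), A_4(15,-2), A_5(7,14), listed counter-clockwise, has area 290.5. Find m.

-14

The doubled signed area Σ (x_i y_{i+1} − x_{i+1} y_i) is linear in m.
With m=0 it equals 245; the coefficient of m is -24 (from the two edges through A_3).
So -24·m + 245 = 2·290.5 = 581 ⇒ m = -14.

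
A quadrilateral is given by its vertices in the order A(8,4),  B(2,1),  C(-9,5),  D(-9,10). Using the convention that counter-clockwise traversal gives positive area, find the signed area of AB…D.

Apply Gauss's area formula: 2A = Σ (x_i·y_{i+1} − x_{i+1}·y_i), indices taken mod 4.
Cross-terms: 0, 19, -45, -116  ⇒  Σ = -142
Signed area = Σ/2 = -71 (negative ⇒ clockwise traversal).

-71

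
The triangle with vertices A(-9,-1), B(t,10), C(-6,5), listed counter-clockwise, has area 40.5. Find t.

Write out the shoelace sum; only the two edges meeting at B involve t:
2·Area = [((-9)·10 − t·(-1)) + (t·5 − (-6)·10)] + 51
       = 6·t + 21 = 81
⇒ t = 10.

10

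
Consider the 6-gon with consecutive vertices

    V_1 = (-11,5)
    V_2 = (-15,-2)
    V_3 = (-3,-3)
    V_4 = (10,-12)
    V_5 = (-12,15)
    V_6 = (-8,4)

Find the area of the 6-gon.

Apply the shoelace formula: 2A = Σ (x_i·y_{i+1} − x_{i+1}·y_i), indices taken mod 6.
Σ = (97) + (39) + (66) + (6) + (72) + (4) = 284
Area = |Σ|/2 = 142.

142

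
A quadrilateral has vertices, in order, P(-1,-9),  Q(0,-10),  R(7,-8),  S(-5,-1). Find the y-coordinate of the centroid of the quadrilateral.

Apply Gauss's area formula. First the cross-terms c_i = x_i·y_{i+1} − x_{i+1}·y_i:
  10, 70, -47, 44  ⇒  2A = 77, A = 38.5.
Then Σ (y_i + y_{i+1})·c_i = -1467, so ȳ = -1467 / (6·38.5) = -489/77.

-489/77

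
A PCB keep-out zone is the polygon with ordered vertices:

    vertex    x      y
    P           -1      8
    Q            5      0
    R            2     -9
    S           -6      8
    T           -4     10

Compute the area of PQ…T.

86.5

Apply Gauss's area formula: 2A = Σ (x_i·y_{i+1} − x_{i+1}·y_i), indices taken mod 5.
Cross-terms: -40, -45, -38, -28, -22  ⇒  Σ = -173
Area = |Σ|/2 = 86.5.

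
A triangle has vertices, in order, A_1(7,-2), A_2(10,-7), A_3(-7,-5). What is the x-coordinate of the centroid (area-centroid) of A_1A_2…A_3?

Apply Gauss's area formula. First the cross-terms c_i = x_i·y_{i+1} − x_{i+1}·y_i:
  -29, -99, 49  ⇒  2A = -79, A = -39.5.
Then Σ (x_i + x_{i+1})·c_i = -790, so x̄ = -790 / (6·(-39.5)) = 10/3.

10/3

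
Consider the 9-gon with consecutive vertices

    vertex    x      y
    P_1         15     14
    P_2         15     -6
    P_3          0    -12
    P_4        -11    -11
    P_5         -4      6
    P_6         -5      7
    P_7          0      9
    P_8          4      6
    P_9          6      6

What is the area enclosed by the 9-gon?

Σ = (-300) + (-180) + (-132) + (-110) + (2) + (-45) + (-36) + (-12) + (-6) = -819
Area = |Σ|/2 = 409.5.

409.5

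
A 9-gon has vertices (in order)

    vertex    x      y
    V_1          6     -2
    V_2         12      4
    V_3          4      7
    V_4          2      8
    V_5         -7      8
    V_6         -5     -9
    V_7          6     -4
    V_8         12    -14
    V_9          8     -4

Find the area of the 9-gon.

209.5

Apply the shoelace (surveyor's) formula: 2A = Σ (x_i·y_{i+1} − x_{i+1}·y_i), indices taken mod 9.
V_1→V_2: (6)(4) − (12)(-2) = 48
V_2→V_3: (12)(7) − (4)(4) = 68
V_3→V_4: (4)(8) − (2)(7) = 18
V_4→V_5: (2)(8) − (-7)(8) = 72
V_5→V_6: (-7)(-9) − (-5)(8) = 103
V_6→V_7: (-5)(-4) − (6)(-9) = 74
V_7→V_8: (6)(-14) − (12)(-4) = -36
V_8→V_9: (12)(-4) − (8)(-14) = 64
V_9→V_1: (8)(-2) − (6)(-4) = 8
Σ = 419
Area = |Σ|/2 = 209.5.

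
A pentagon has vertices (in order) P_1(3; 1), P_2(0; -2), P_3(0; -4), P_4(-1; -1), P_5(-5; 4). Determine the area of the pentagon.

Cross-terms: -6, 0, -4, -9, -17  ⇒  Σ = -36
Area = |Σ|/2 = 18.

18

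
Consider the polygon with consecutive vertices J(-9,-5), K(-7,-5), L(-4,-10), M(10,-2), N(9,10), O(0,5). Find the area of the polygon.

188

Apply Gauss's area formula: 2A = Σ (x_i·y_{i+1} − x_{i+1}·y_i), indices taken mod 6.
J→K: (-9)(-5) − (-7)(-5) = 10
K→L: (-7)(-10) − (-4)(-5) = 50
L→M: (-4)(-2) − (10)(-10) = 108
M→N: (10)(10) − (9)(-2) = 118
N→O: (9)(5) − (0)(10) = 45
O→J: (0)(-5) − (-9)(5) = 45
Σ = 376
Area = |Σ|/2 = 188.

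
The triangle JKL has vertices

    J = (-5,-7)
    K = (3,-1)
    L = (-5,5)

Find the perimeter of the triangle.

|JK| = √((8)² + (6)²) = √100 = 10
|KL| = √((-8)² + (6)²) = √100 = 10
|LJ| = √((0)² + (-12)²) = √144 = 12
Perimeter = 10 + 10 + 12 = 32.

32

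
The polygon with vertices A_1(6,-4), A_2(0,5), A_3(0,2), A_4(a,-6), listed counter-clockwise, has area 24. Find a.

The doubled signed area Σ (x_i y_{i+1} − x_{i+1} y_i) is linear in a.
With a=0 it equals 66; the coefficient of a is -6 (from the two edges through A_4).
So -6·a + 66 = 2·24 = 48 ⇒ a = 3.

3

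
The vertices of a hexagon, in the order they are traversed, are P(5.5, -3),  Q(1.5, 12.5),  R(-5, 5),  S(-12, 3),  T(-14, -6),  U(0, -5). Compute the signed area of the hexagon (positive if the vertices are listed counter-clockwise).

199.875

Apply the surveyor's formula: 2A = Σ (x_i·y_{i+1} − x_{i+1}·y_i), indices taken mod 6.
Σ = (73.25) + (70) + (45) + (114) + (70) + (27.5) = 399.75
Signed area = Σ/2 = 199.875 (positive ⇒ counter-clockwise traversal).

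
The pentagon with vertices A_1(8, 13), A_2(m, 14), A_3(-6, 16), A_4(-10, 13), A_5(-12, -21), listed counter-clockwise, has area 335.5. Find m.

5

Write out the shoelace sum; only the two edges meeting at A_2 involve m:
2·Area = [(8·14 − m·13) + (m·16 − (-6)·14)] + 460
       = 3·m + 656 = 671
⇒ m = 5.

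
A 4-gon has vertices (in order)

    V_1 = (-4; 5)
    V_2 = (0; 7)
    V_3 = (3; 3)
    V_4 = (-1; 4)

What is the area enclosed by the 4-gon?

11.5

V_1→V_2: (-4)(7) − (0)(5) = -28
V_2→V_3: (0)(3) − (3)(7) = -21
V_3→V_4: (3)(4) − (-1)(3) = 15
V_4→V_1: (-1)(5) − (-4)(4) = 11
Σ = -23
Area = |Σ|/2 = 11.5.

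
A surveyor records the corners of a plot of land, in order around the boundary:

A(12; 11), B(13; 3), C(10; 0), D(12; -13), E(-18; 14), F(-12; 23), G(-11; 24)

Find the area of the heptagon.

511.5

Σ = (-107) + (-30) + (-130) + (-66) + (-246) + (-35) + (-409) = -1023
Area = |Σ|/2 = 511.5.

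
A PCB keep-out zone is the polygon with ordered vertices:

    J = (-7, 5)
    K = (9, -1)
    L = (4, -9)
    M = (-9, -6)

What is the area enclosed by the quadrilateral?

153.5

Σ = (-38) + (-77) + (-105) + (-87) = -307
Area = |Σ|/2 = 153.5.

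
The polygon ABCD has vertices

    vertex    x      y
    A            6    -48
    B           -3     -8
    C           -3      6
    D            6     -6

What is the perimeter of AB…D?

|AB| = √((-9)² + (40)²) = √1681 = 41
|BC| = √((0)² + (14)²) = √196 = 14
|CD| = √((9)² + (-12)²) = √225 = 15
|DA| = √((0)² + (-42)²) = √1764 = 42
Perimeter = 41 + 14 + 15 + 42 = 112.

112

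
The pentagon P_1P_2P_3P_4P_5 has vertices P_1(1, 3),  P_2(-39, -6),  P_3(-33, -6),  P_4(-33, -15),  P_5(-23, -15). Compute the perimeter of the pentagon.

|P_1P_2| = √((-40)² + (-9)²) = √1681 = 41
|P_2P_3| = √((6)² + (0)²) = √36 = 6
|P_3P_4| = √((0)² + (-9)²) = √81 = 9
|P_4P_5| = √((10)² + (0)²) = √100 = 10
|P_5P_1| = √((24)² + (18)²) = √900 = 30
Perimeter = 41 + 6 + 9 + 10 + 30 = 96.

96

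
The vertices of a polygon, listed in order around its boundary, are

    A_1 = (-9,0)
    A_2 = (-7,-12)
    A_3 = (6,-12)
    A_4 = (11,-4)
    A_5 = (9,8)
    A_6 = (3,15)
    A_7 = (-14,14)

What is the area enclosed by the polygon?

Apply the shoelace formula: 2A = Σ (x_i·y_{i+1} − x_{i+1}·y_i), indices taken mod 7.
A_1→A_2: (-9)(-12) − (-7)(0) = 108
A_2→A_3: (-7)(-12) − (6)(-12) = 156
A_3→A_4: (6)(-4) − (11)(-12) = 108
A_4→A_5: (11)(8) − (9)(-4) = 124
A_5→A_6: (9)(15) − (3)(8) = 111
A_6→A_7: (3)(14) − (-14)(15) = 252
A_7→A_1: (-14)(0) − (-9)(14) = 126
Σ = 985
Area = |Σ|/2 = 492.5.

492.5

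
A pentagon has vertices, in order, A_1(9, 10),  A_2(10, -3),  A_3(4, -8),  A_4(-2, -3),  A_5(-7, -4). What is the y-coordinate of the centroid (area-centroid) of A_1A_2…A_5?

-1/15

Apply the shoelace (surveyor's) formula. First the cross-terms c_i = x_i·y_{i+1} − x_{i+1}·y_i:
  -127, -68, -28, -13, -34  ⇒  2A = -270, A = -135.
Then Σ (y_i + y_{i+1})·c_i = 54, so ȳ = 54 / (6·(-135)) = -1/15.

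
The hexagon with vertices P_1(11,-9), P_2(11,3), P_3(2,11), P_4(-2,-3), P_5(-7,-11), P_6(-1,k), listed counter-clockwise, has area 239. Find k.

Write out the shoelace sum; only the two edges meeting at P_6 involve k:
2·Area = [((-7)·k − (-1)·(-11)) + ((-1)·(-9) − 11·k)] + 264
       = -18·k + 262 = 478
⇒ k = -12.

-12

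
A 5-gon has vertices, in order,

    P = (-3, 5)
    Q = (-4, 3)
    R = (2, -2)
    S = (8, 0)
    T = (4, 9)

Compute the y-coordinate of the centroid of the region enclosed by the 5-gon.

Apply Gauss's area formula. First the cross-terms c_i = x_i·y_{i+1} − x_{i+1}·y_i:
  11, 2, 16, 72, 47  ⇒  2A = 148, A = 74.
Then Σ (y_i + y_{i+1})·c_i = 1364, so ȳ = 1364 / (6·74) = 341/111.

341/111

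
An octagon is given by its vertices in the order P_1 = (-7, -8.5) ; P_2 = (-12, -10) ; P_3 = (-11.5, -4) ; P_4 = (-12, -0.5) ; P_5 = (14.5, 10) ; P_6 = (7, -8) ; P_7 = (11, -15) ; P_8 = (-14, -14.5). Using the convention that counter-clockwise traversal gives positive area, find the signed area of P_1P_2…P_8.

Σ = (-32) + (-67) + (-42.25) + (-112.75) + (-186) + (-17) + (-369.5) + (17.5) = -809
Signed area = Σ/2 = -404.5 (negative ⇒ clockwise traversal).

-404.5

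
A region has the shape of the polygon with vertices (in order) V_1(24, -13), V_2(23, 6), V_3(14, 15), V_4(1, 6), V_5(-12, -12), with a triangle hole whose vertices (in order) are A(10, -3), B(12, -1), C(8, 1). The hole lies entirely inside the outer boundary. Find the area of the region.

632.5

Outer boundary:
Apply Gauss's area formula: 2A = Σ (x_i·y_{i+1} − x_{i+1}·y_i), indices taken mod 5.
Cross-terms: 443, 261, 69, 60, 444  ⇒  Σ = 1277
Area = |Σ|/2 = 638.5.
Hole:
Apply the surveyor's formula: 2A = Σ (x_i·y_{i+1} − x_{i+1}·y_i), indices taken mod 3.
Cross-terms: 26, 20, -34  ⇒  Σ = 12
Area = |Σ|/2 = 6.
Net area = 638.5 − 6 = 632.5.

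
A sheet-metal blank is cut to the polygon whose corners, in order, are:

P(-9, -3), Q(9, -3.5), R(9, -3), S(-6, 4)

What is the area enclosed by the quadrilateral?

67.5

Apply the surveyor's formula: 2A = Σ (x_i·y_{i+1} − x_{i+1}·y_i), indices taken mod 4.
Σ = (58.5) + (4.5) + (18) + (54) = 135
Area = |Σ|/2 = 67.5.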